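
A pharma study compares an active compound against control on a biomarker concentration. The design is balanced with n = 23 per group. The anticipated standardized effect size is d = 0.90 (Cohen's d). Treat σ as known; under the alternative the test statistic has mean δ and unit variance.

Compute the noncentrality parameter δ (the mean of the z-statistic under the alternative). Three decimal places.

δ ≈ 3.052

The noncentrality parameter scales effect size by the design's sample-size factor: δ = d·√(n/2) = 0.90 × √(23/2) = 3.0520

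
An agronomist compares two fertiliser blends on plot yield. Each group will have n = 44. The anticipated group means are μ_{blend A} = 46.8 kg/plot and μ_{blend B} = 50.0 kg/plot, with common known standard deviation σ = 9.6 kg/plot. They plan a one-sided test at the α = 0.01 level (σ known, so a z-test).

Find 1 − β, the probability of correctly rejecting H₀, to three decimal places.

Standardized effect: d = |μ_{blend A} − μ_{blend B}| / σ = |46.8 − 50.0| / 9.6 = 0.3333
Noncentrality parameter: δ = d·√(n/2) = 0.3333 × √(44/2) = 1.5635
Critical value for a one-sided test at α = 0.01: z_α = 2.326.
Power = P(Z > 2.326 − δ) = Φ(-0.763) = 0.2228.

Power ≈ 0.223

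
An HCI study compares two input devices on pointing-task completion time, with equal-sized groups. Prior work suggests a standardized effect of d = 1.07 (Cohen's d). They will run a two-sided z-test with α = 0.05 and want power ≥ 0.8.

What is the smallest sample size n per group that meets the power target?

Set Φ(δ − 1.960) = 0.8; then δ − 1.960 = Φ⁻¹(0.8) = 0.842, giving δ = 2.802.
(The Φ(−δ − z_{α/2}) term is vanishingly small for δ > 0 and is dropped in the standard sample-size formula.)
δ = d·√(n/2) ⇒ n = 2(δ/d)² = 2 × (2.802 / 1.07)² = 13.71.
Round up to the next whole unit.

n = 14 per group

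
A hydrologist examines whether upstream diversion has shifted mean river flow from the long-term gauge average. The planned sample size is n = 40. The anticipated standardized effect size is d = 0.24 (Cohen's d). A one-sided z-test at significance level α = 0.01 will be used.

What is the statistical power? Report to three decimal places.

Power ≈ 0.209

Noncentrality parameter: δ = d·√n = 0.24 × √40 = 1.5179
One-sided α = 0.01 → critical value z_{0.01} = 2.326.
Power = Φ(δ − 2.326) = Φ(-0.808) = 0.2094.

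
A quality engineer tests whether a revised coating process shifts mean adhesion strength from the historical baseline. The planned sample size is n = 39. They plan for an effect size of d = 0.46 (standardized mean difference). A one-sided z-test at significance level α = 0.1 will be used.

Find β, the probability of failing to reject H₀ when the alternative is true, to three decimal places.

β ≈ 0.056

Noncentrality parameter: δ = d·√n = 0.46 × √39 = 2.8727
One-sided α = 0.1 → critical value z_{0.1} = 1.282.
Power = Φ(δ − 1.282) = Φ(1.591) = 0.9442.
Type II error: β = 1 − power = 1 − 0.9442 = 0.0558.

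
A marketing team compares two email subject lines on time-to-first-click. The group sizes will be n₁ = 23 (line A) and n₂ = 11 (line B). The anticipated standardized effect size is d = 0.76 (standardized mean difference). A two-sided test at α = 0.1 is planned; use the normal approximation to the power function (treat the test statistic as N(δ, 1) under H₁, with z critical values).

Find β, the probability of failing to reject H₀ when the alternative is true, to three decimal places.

Noncentrality parameter: δ = d / √(1/n₁ + 1/n₂) = 0.76 / √(1/23 + 1/11) = 2.0732
Two-sided α = 0.1 → critical value z_{0.05} = 1.645.
Power = Φ(δ − 1.645) + Φ(−δ − 1.645) = Φ(0.428) + Φ(-3.718) = 0.6658 + 0.0001 = 0.6659.
Type II error: β = 1 − power = 1 − 0.6659 = 0.3341.

β ≈ 0.334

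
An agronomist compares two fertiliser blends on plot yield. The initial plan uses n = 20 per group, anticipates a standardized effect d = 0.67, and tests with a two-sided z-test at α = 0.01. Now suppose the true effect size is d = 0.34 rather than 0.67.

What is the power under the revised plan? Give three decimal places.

Power ≈ 0.067

With d = 0.34: δ = d·√(n/2) = 0.34 × √(20/2) = 1.0752. Critical value z_{0.005} = 2.576.
Revised power = Φ(δ − 2.576) + Φ(−δ − 2.576) = Φ(-1.501) + Φ(-3.651) = 0.0667 + 0.0001 = 0.0669.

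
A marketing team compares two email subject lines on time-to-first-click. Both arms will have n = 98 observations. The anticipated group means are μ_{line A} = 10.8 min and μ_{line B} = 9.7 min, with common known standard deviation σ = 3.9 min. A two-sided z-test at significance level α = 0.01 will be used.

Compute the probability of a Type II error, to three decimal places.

β ≈ 0.726

Standardized effect: d = |μ_{line A} − μ_{line B}| / σ = |10.8 − 9.7| / 3.9 = 0.2821
Noncentrality parameter: δ = d·√(n/2) = 0.2821 × √(98/2) = 1.9744
Critical value for a two-sided test at α = 0.01: z_{α/2} = 2.576.
Power = Φ(δ − 2.576) + Φ(−δ − 2.576) = Φ(-0.601) + Φ(-4.550) = 0.2738 + 0.0000 = 0.2738.
Type II error: β = 1 − power = 1 − 0.2738 = 0.7262.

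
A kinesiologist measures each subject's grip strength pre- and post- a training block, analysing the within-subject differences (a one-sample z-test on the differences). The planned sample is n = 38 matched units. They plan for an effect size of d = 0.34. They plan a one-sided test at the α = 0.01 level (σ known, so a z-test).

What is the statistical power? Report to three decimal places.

Noncentrality parameter: δ = d·√n = 0.34 × √38 = 2.0959
One-sided α = 0.01 → critical value z_{0.01} = 2.326.
Power = Φ(δ − 2.326) = Φ(-0.230) = 0.4089.

Power ≈ 0.409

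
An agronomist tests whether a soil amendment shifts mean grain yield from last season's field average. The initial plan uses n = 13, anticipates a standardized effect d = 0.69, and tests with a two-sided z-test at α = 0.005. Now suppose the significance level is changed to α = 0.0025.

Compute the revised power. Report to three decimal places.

Power ≈ 0.296

δ = d·√n = 0.69 × √13 = 2.4878 (unchanged). New critical value: z_{0.0013} = 3.023.
Revised power = Φ(δ − 3.023) + Φ(−δ − 3.023) = Φ(-0.536) + Φ(-5.511) = 0.2961 + 0.0000 = 0.2961.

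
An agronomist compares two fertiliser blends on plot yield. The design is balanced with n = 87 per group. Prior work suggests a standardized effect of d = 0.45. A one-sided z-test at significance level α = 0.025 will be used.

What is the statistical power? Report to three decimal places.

Noncentrality parameter: δ = d·√(n/2) = 0.45 × √(87/2) = 2.9680
Critical value for a one-sided test at α = 0.025: z_α = 1.960.
Power = Φ(δ − 1.960) = Φ(1.008) = 0.8433.

Power ≈ 0.843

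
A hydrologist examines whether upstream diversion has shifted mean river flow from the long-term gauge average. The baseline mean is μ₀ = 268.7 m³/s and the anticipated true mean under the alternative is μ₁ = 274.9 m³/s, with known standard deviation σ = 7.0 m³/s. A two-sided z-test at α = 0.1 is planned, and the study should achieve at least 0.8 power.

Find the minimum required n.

n = 8

Standardized effect: d = |μ₁ − μ₀| / σ = |274.9 − 268.7| / 7.0 = 0.8857
Set Φ(δ − 1.645) = 0.8; then δ − 1.645 = Φ⁻¹(0.8) = 0.842, giving δ = 2.486.
(For δ > 0 the lower-tail rejection region contributes negligibly to power, so the one-term inversion is standard.)
δ = d·√n ⇒ n = (δ/d)² = (2.486 / 0.8857)² = 7.88.
Round up to the next whole unit.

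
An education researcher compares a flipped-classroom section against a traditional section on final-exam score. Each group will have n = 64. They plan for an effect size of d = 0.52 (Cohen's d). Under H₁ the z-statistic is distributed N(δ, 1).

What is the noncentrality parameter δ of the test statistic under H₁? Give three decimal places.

δ ≈ 2.942

δ = d·√(n/2) = 0.52 × √(64/2) = 2.9416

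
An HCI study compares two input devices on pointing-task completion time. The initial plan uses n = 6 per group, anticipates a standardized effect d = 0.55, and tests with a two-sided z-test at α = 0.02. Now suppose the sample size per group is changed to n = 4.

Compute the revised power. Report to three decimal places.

Power ≈ 0.062

With n = 4 per group: δ = d·√(n/2) = 0.55 × √(4/2) = 0.7778. Critical value z_{0.01} = 2.326.
Revised power = Φ(δ − 2.326) + Φ(−δ − 2.326) = Φ(-1.549) + Φ(-3.104) = 0.0607 + 0.0010 = 0.0617.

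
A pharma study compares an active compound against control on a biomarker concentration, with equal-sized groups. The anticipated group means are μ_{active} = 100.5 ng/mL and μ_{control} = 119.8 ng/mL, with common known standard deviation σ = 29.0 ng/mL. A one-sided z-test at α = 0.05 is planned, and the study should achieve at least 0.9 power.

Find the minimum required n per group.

Standardized effect: d = |μ_{active} − μ_{control}| / σ = |100.5 − 119.8| / 29.0 = 0.6655
For power 0.9 need Φ(δ − z_{0.05}) = 0.9, so δ = z_{0.05} + z_{0.10} = 1.645 + 1.282 = 2.926.
δ = d·√(n/2) ⇒ n = 2(δ/d)² = 2 × (2.926 / 0.6655)² = 38.67.
Rounding up, n = 39 per group.

n = 39 per group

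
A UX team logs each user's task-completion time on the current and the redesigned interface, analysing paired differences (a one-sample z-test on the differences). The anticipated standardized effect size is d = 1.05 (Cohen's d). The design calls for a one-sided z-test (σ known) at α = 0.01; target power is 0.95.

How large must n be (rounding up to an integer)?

n = 15

For power 0.95 need Φ(δ − z_{0.01}) = 0.95, so δ = z_{0.01} + z_{0.05} = 2.326 + 1.645 = 3.971.
δ = d·√n ⇒ n = (δ/d)² = (3.971 / 1.05)² = 14.30.
Round up to the next whole unit.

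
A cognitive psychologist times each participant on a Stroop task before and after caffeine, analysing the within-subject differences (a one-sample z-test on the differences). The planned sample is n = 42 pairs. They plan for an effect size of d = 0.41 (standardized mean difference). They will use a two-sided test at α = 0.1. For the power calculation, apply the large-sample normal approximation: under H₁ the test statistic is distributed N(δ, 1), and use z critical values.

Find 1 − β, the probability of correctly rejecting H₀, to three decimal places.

Noncentrality parameter: δ = d·√n = 0.41 × √42 = 2.6571
Two-sided α = 0.1 → critical value z_{0.05} = 1.645.
Power = Φ(δ − 1.645) + Φ(−δ − 1.645) = Φ(1.012) + Φ(-4.302) = 0.8443 + 0.0000 = 0.8443.

Power ≈ 0.844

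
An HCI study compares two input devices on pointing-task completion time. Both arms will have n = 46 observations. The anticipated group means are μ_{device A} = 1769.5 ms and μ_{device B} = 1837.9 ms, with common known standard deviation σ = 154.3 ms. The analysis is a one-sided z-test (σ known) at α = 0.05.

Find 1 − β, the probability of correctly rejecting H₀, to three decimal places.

Standardized effect: d = |μ_{device A} − μ_{device B}| / σ = |1769.5 − 1837.9| / 154.3 = 0.4433
Noncentrality parameter: δ = d·√(n/2) = 0.4433 × √(46/2) = 2.1260
One-sided α = 0.05 → critical value z_{0.05} = 1.645.
Power = Φ(δ − 1.645) = Φ(0.481) = 0.6848.

Power ≈ 0.685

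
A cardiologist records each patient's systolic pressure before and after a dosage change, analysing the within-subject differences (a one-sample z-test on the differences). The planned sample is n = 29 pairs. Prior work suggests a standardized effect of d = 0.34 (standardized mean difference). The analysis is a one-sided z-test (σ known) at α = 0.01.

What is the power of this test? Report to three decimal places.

Noncentrality parameter: δ = d·√n = 0.34 × √29 = 1.8310
Critical value for a one-sided test at α = 0.01: z_α = 2.326.
Power = Φ(δ − 2.326) = Φ(-0.495) = 0.3102.

Power ≈ 0.310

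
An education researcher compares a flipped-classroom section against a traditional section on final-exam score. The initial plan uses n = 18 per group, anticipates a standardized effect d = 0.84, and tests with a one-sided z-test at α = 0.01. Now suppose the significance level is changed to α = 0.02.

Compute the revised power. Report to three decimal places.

Power ≈ 0.679

δ = d·√(n/2) = 0.84 × √(18/2) = 2.5200 (unchanged). New critical value: z_{0.02} = 2.054.
Revised power = P(Z > 2.054 − δ) = Φ(0.466) = 0.6795.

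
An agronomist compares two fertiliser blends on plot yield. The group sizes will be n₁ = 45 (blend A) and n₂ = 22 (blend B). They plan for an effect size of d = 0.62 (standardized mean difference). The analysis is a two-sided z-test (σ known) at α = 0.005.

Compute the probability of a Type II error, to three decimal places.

Noncentrality parameter: δ = d / √(1/n₁ + 1/n₂) = 0.62 / √(1/45 + 1/22) = 2.3833
Critical value for a two-sided test at α = 0.005: z_{α/2} = 2.807.
Power = Φ(δ − 2.807) + Φ(−δ − 2.807) = Φ(-0.424) + Φ(-5.190) = 0.3359 + 0.0000 = 0.3359.
Type II error: β = 1 − power = 1 − 0.3359 = 0.6641.

β ≈ 0.664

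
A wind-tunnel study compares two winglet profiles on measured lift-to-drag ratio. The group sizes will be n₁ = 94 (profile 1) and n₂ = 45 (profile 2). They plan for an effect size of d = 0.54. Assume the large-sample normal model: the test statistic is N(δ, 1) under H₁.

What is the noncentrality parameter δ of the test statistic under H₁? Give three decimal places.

δ ≈ 2.979

δ = d / √(1/n₁ + 1/n₂) = 0.54 / √(1/94 + 1/45) = 2.9789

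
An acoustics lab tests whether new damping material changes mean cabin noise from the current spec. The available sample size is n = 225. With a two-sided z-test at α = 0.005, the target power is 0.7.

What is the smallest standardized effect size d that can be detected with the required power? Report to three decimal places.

Required noncentrality: δ = z_{0.0025} + z_{0.30} = 2.807 + 0.524 = 3.331.
(The second rejection-region term Φ(−δ − z_{α/2}) is negligible and dropped.)
δ = d·√n ⇒ d = δ/√n = 3.331/√225 = 0.2221.

d ≈ 0.222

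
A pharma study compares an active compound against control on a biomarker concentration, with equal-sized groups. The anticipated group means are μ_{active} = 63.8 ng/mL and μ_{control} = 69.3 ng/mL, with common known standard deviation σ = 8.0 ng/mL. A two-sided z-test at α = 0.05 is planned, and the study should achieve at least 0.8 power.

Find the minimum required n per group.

n = 34 per group

Standardized effect: d = |μ_{active} − μ_{control}| / σ = |63.8 − 69.3| / 8.0 = 0.6875
Set Φ(δ − 1.960) = 0.8; then δ − 1.960 = Φ⁻¹(0.8) = 0.842, giving δ = 2.802.
(Ignoring the negligible lower-tail rejection probability gives the usual closed-form inversion.)
δ = d·√(n/2) ⇒ n = 2(δ/d)² = 2 × (2.802 / 0.6875)² = 33.21.
Rounding up, n = 34 per group.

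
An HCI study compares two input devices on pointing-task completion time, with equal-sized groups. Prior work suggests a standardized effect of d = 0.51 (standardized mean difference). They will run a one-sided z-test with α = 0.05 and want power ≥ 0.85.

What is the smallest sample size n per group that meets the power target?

n = 56 per group

Set Φ(δ − 1.645) = 0.85; then δ − 1.645 = Φ⁻¹(0.85) = 1.036, giving δ = 2.681.
δ = d·√(n/2) ⇒ n = 2(δ/d)² = 2 × (2.681 / 0.51)² = 55.28.
Round up to the next whole unit.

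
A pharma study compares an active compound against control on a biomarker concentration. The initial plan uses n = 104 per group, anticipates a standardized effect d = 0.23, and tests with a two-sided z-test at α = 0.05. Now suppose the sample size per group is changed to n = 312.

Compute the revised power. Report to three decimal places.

With n = 312 per group: δ = d·√(n/2) = 0.23 × √(312/2) = 2.8727. Critical value z_{0.025} = 1.960.
Revised power = Φ(δ − 1.960) + Φ(−δ − 1.960) = Φ(0.913) + Φ(-4.833) = 0.8193 + 0.0000 = 0.8193.

Power ≈ 0.819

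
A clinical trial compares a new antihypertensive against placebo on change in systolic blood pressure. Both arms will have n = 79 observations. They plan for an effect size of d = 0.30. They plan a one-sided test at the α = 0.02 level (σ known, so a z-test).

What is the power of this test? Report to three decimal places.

Noncentrality parameter: δ = d·√(n/2) = 0.30 × √(79/2) = 1.8855
Critical value for a one-sided test at α = 0.02: z_α = 2.054.
Power = P(Z > 2.054 − δ) = Φ(-0.168) = 0.4332.

Power ≈ 0.433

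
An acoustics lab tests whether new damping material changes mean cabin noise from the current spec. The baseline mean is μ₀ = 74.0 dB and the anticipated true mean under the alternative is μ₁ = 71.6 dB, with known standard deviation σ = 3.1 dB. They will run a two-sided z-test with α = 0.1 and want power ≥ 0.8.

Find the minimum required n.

n = 11

Standardized effect: d = |μ₁ − μ₀| / σ = |71.6 − 74.0| / 3.1 = 0.7742
For power 0.8 need Φ(δ − z_{0.05}) = 0.8, so δ = z_{0.05} + z_{0.20} = 1.645 + 0.842 = 2.486.
(Ignoring the negligible lower-tail rejection probability gives the usual closed-form inversion.)
δ = d·√n ⇒ n = (δ/d)² = (2.486 / 0.7742)² = 10.31.
Rounding up, n = 11.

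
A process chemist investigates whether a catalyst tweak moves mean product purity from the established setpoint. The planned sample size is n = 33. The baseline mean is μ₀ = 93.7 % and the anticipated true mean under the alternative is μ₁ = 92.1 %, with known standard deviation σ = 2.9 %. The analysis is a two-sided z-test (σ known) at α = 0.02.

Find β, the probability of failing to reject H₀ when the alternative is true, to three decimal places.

β ≈ 0.200

Standardized effect: d = |μ₁ − μ₀| / σ = |92.1 − 93.7| / 2.9 = 0.5517
Noncentrality parameter: δ = d·√n = 0.5517 × √33 = 3.1694
Two-sided α = 0.02 → critical value z_{0.01} = 2.326.
Power = Φ(δ − 2.326) + Φ(−δ − 2.326) = Φ(0.843) + Φ(-5.496) = 0.8004 + 0.0000 = 0.8004.
Type II error: β = 1 − power = 1 − 0.8004 = 0.1996.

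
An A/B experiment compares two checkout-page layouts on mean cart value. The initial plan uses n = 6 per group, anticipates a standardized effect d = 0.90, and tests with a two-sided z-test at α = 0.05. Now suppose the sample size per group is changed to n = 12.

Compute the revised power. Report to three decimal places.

With n = 12 per group: δ = d·√(n/2) = 0.90 × √(12/2) = 2.2045. Critical value z_{0.025} = 1.960.
Revised power = Φ(δ − 1.960) + Φ(−δ − 1.960) = Φ(0.245) + Φ(-4.165) = 0.5966 + 0.0000 = 0.5966.

Power ≈ 0.597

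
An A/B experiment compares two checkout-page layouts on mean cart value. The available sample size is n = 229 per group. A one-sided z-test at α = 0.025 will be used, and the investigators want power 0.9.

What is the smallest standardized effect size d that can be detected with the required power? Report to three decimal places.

Required noncentrality: δ = z_{0.025} + z_{0.10} = 1.960 + 1.282 = 3.242.
δ = d·√(n/2) ⇒ d = δ/√(n/2) = 3.242/√(229/2) = 0.3029.

d ≈ 0.303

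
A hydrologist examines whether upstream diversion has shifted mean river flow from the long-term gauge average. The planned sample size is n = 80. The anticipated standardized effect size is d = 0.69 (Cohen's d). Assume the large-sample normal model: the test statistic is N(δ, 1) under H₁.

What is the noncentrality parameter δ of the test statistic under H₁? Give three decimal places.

δ ≈ 6.172

The noncentrality parameter scales effect size by the design's sample-size factor: δ = d·√n = 0.69 × √80 = 6.1715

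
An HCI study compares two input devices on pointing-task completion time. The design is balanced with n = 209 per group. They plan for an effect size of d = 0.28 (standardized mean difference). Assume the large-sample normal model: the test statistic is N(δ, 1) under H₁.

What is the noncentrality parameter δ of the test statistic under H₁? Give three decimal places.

δ ≈ 2.862

The noncentrality parameter scales effect size by the design's sample-size factor: δ = d·√(n/2) = 0.28 × √(209/2) = 2.8623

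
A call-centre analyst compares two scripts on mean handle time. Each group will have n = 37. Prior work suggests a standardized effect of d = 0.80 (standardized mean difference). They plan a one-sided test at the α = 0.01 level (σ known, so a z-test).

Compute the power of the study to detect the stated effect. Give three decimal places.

Power ≈ 0.867

Noncentrality parameter: δ = d·√(n/2) = 0.80 × √(37/2) = 3.4409
Critical value for a one-sided test at α = 0.01: z_α = 2.326.
Power = Φ(δ − 2.326) = Φ(1.115) = 0.8675.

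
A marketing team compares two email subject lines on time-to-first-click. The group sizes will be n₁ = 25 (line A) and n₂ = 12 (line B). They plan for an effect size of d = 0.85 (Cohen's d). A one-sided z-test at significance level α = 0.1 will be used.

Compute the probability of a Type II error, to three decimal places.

Noncentrality parameter: δ = d / √(1/n₁ + 1/n₂) = 0.85 / √(1/25 + 1/12) = 2.4204
Critical value for a one-sided test at α = 0.1: z_α = 1.282.
Power = Φ(δ − 1.282) = Φ(1.139) = 0.8726.
Type II error: β = 1 − power = 1 − 0.8726 = 0.1274.

β ≈ 0.127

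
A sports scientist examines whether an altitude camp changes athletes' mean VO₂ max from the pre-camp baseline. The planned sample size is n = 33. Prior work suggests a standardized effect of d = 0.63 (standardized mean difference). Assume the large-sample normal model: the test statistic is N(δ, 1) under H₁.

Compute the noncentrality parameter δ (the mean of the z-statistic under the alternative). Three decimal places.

The noncentrality parameter scales effect size by the design's sample-size factor: δ = d·√n = 0.63 × √33 = 3.6191

δ ≈ 3.619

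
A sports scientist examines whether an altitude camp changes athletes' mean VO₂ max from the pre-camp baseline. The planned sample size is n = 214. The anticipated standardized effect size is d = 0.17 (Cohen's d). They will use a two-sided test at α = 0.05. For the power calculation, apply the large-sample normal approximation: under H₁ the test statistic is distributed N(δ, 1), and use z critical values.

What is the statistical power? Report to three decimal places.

Power ≈ 0.701

Noncentrality parameter: δ = d·√n = 0.17 × √214 = 2.4869
Two-sided α = 0.05 → critical value z_{0.025} = 1.960.
Power = Φ(δ − 1.960) + Φ(−δ − 1.960) = Φ(0.527) + Φ(-4.447) = 0.7009 + 0.0000 = 0.7009.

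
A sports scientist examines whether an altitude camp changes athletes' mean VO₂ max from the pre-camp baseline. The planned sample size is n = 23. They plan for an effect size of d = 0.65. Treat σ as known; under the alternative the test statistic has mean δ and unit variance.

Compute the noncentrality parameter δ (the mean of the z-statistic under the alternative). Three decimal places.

δ ≈ 3.117

δ = d·√n = 0.65 × √23 = 3.1173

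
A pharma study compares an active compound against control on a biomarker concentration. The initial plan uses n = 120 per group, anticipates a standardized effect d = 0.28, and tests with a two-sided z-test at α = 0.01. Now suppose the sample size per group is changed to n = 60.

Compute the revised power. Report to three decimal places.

Power ≈ 0.149

With n = 60 per group: δ = d·√(n/2) = 0.28 × √(60/2) = 1.5336. Critical value z_{0.005} = 2.576.
Revised power = Φ(δ − 2.576) + Φ(−δ − 2.576) = Φ(-1.042) + Φ(-4.109) = 0.1487 + 0.0000 = 0.1487.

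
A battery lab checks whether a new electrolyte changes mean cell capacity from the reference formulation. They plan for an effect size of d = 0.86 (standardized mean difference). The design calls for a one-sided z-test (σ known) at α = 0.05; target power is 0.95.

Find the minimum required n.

n = 15

For power 0.95 need Φ(δ − z_{0.05}) = 0.95, so δ = z_{0.05} + z_{0.05} = 1.645 + 1.645 = 3.290.
δ = d·√n ⇒ n = (δ/d)² = (3.290 / 0.86)² = 14.63.
Round up to the next whole unit.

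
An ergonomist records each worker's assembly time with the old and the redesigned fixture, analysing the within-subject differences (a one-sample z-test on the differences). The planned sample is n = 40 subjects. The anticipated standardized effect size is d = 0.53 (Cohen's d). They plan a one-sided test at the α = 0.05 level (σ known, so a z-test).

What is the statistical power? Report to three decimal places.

Noncentrality parameter: λ = d·√n = 0.53 × √40 = 3.3520
Critical value for a one-sided test at α = 0.05: z_α = 1.645.
Power = P(Z > 1.645 − λ) = Φ(1.707) = 0.9561.

Power ≈ 0.956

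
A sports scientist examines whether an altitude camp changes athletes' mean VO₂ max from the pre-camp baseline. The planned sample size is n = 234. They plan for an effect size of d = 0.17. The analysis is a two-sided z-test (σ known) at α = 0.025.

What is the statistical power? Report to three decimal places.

Power ≈ 0.640

Noncentrality parameter: δ = d·√n = 0.17 × √234 = 2.6005
Two-sided α = 0.025 → critical value z_{0.0125} = 2.241.
Power = Φ(δ − 2.241) + Φ(−δ − 2.241) = Φ(0.359) + Φ(-4.842) = 0.6402 + 0.0000 = 0.6402.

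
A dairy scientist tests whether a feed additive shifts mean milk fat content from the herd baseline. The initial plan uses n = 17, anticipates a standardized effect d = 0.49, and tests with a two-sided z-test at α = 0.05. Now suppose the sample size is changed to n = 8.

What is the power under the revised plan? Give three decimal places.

With n = 8: δ = d·√n = 0.49 × √8 = 1.3859. Critical value z_{0.025} = 1.960.
Revised power = Φ(δ − 1.960) + Φ(−δ − 1.960) = Φ(-0.574) + Φ(-3.346) = 0.2830 + 0.0004 = 0.2834.

Power ≈ 0.283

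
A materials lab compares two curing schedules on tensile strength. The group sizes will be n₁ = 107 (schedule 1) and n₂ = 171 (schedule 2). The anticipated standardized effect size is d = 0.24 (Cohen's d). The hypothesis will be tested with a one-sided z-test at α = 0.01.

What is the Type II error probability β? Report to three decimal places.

Noncentrality parameter: δ = d / √(1/n₁ + 1/n₂) = 0.24 / √(1/107 + 1/171) = 1.9471
Critical value for a one-sided test at α = 0.01: z_α = 2.326.
Power = P(Z > 2.326 − δ) = Φ(-0.379) = 0.3522.
Type II error: β = 1 − power = 1 − 0.3522 = 0.6478.

β ≈ 0.648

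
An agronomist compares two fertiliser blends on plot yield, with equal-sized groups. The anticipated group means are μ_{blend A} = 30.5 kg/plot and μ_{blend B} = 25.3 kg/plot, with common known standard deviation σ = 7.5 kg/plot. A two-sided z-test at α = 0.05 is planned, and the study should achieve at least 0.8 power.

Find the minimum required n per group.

Standardized effect: d = |μ_{blend A} − μ_{blend B}| / σ = |30.5 − 25.3| / 7.5 = 0.6933
Set Φ(δ − 1.960) = 0.8; then δ − 1.960 = Φ⁻¹(0.8) = 0.842, giving δ = 2.802.
(For δ > 0 the lower-tail rejection region contributes negligibly to power, so the one-term inversion is standard.)
δ = d·√(n/2) ⇒ n = 2(δ/d)² = 2 × (2.802 / 0.6933)² = 32.66.
Rounding up, n = 33 per group.

n = 33 per group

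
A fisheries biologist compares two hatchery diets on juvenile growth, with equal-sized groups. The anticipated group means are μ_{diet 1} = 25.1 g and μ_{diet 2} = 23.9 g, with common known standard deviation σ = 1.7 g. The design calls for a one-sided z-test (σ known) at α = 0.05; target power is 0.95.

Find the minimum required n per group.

Standardized effect: d = |μ_{diet 1} − μ_{diet 2}| / σ = |25.1 − 23.9| / 1.7 = 0.7059
Set Φ(δ − 1.645) = 0.95; then δ − 1.645 = Φ⁻¹(0.95) = 1.645, giving δ = 3.290.
δ = d·√(n/2) ⇒ n = 2(δ/d)² = 2 × (3.290 / 0.7059)² = 43.44.
Round up to the next whole unit.

n = 44 per group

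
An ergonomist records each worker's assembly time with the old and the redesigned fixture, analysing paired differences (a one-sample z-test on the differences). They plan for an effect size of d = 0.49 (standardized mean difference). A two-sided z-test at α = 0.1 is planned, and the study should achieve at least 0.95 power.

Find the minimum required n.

For power 0.95 need Φ(δ − z_{0.05}) = 0.95, so δ = z_{0.05} + z_{0.05} = 1.645 + 1.645 = 3.290.
(For δ > 0 the lower-tail rejection region contributes negligibly to power, so the one-term inversion is standard.)
δ = d·√n ⇒ n = (δ/d)² = (3.290 / 0.49)² = 45.07.
Round up to the next whole unit.

n = 46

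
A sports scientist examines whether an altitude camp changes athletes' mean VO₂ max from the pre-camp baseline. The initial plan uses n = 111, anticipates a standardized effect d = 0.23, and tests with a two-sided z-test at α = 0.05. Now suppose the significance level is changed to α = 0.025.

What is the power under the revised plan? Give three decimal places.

δ = d·√n = 0.23 × √111 = 2.4232 (unchanged). New critical value: z_{0.0125} = 2.241.
Revised power = Φ(δ − 2.241) + Φ(−δ − 2.241) = Φ(0.182) + Φ(-4.665) = 0.5721 + 0.0000 = 0.5721.

Power ≈ 0.572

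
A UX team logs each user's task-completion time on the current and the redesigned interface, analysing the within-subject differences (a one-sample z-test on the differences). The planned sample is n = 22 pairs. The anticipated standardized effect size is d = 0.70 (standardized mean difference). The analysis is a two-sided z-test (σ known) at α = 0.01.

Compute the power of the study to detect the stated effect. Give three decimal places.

Power ≈ 0.760

Noncentrality parameter: δ = d·√n = 0.70 × √22 = 3.2833
Critical value for a two-sided test at α = 0.01: z_{α/2} = 2.576.
Power = Φ(δ − 2.576) + Φ(−δ − 2.576) = Φ(0.707) + Φ(-5.859) = 0.7604 + 0.0000 = 0.7604.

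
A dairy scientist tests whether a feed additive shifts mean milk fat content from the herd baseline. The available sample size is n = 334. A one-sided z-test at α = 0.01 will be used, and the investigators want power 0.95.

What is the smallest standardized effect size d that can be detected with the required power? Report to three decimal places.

Required noncentrality: δ = z_{0.01} + z_{0.05} = 2.326 + 1.645 = 3.971.
δ = d·√n ⇒ d = δ/√n = 3.971/√334 = 0.2173.

d ≈ 0.217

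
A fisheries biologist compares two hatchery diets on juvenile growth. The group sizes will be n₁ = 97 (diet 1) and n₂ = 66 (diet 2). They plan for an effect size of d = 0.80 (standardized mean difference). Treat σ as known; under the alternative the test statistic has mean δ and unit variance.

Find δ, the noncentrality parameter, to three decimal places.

δ ≈ 5.014

The noncentrality parameter scales effect size by the design's sample-size factor: δ = d / √(1/n₁ + 1/n₂) = 0.80 / √(1/97 + 1/66) = 5.0137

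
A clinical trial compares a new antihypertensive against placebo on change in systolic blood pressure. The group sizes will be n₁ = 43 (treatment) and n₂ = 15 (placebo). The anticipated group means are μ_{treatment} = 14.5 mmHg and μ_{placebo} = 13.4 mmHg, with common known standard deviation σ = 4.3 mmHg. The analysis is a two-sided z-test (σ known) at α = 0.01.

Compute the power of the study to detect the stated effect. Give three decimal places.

Standardized effect: d = |μ_{treatment} − μ_{placebo}| / σ = |14.5 − 13.4| / 4.3 = 0.2558
Noncentrality parameter: λ = d / √(1/n₁ + 1/n₂) = 0.2558 / √(1/43 + 1/15) = 0.8531
Critical value for a two-sided test at α = 0.01: z_{α/2} = 2.576.
Power = Φ(λ − 2.576) + Φ(−λ − 2.576) = Φ(-1.723) + Φ(-3.429) = 0.0425 + 0.0003 = 0.0428.

Power ≈ 0.043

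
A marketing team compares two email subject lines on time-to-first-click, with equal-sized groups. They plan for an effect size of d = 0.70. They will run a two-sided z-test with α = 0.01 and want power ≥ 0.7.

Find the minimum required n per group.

Set Φ(δ − 2.576) = 0.7; then δ − 2.576 = Φ⁻¹(0.7) = 0.524, giving δ = 3.100.
(The Φ(−δ − z_{α/2}) term is vanishingly small for δ > 0 and is dropped in the standard sample-size formula.)
δ = d·√(n/2) ⇒ n = 2(δ/d)² = 2 × (3.100 / 0.70)² = 39.23.
Round up to the next whole unit.

n = 40 per group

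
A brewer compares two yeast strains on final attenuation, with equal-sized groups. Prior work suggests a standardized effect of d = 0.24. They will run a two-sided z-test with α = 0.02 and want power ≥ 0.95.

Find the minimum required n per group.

Set Φ(δ − 2.326) = 0.95; then δ − 2.326 = Φ⁻¹(0.95) = 1.645, giving δ = 3.971.
(For δ > 0 the lower-tail rejection region contributes negligibly to power, so the one-term inversion is standard.)
δ = d·√(n/2) ⇒ n = 2(δ/d)² = 2 × (3.971 / 0.24)² = 547.58.
Rounding up, n = 548 per group.

n = 548 per group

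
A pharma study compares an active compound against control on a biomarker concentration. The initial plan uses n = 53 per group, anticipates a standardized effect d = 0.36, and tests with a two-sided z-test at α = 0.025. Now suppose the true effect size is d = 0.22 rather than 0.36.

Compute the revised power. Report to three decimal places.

With d = 0.22: δ = d·√(n/2) = 0.22 × √(53/2) = 1.1325. Critical value z_{0.0125} = 2.241.
Revised power = Φ(δ − 2.241) + Φ(−δ − 2.241) = Φ(-1.109) + Φ(-3.374) = 0.1337 + 0.0004 = 0.1341.

Power ≈ 0.134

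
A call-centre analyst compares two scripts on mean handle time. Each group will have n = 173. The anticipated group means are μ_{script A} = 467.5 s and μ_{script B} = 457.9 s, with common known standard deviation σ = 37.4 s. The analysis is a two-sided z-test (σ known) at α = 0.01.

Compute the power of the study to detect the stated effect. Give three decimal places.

Standardized effect: d = |μ_{script A} − μ_{script B}| / σ = |467.5 − 457.9| / 37.4 = 0.2567
Noncentrality parameter: δ = d·√(n/2) = 0.2567 × √(173/2) = 2.3873
Critical value for a two-sided test at α = 0.01: z_{α/2} = 2.576.
Power = Φ(δ − 2.576) + Φ(−δ − 2.576) = Φ(-0.189) + Φ(-4.963) = 0.4252 + 0.0000 = 0.4252.

Power ≈ 0.425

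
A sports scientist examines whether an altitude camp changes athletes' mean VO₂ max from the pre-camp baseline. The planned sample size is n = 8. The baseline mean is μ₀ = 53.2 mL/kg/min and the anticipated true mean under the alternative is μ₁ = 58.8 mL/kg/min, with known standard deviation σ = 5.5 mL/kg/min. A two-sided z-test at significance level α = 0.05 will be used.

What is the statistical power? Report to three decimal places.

Power ≈ 0.821

Standardized effect: d = |μ₁ − μ₀| / σ = |58.8 − 53.2| / 5.5 = 1.0182
Noncentrality parameter: δ = d·√n = 1.0182 × √8 = 2.8799
Critical value for a two-sided test at α = 0.05: z_{α/2} = 1.960.
Power = Φ(δ − 1.960) + Φ(−δ − 1.960) = Φ(0.920) + Φ(-4.840) = 0.8212 + 0.0000 = 0.8212.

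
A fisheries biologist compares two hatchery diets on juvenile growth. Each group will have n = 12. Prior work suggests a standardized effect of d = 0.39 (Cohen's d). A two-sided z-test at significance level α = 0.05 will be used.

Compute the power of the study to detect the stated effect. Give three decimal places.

Power ≈ 0.159

Noncentrality parameter: δ = d·√(n/2) = 0.39 × √(12/2) = 0.9553
Two-sided α = 0.05 → critical value z_{0.025} = 1.960.
Power = Φ(δ − 1.960) + Φ(−δ − 1.960) = Φ(-1.005) + Φ(-2.915) = 0.1575 + 0.0018 = 0.1593.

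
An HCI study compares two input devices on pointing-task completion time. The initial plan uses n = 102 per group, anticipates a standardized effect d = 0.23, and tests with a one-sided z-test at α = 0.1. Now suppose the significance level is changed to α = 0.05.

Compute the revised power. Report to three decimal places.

δ = d·√(n/2) = 0.23 × √(102/2) = 1.6425 (unchanged). New critical value: z_{0.05} = 1.645.
Revised power = P(Z > 1.645 − δ) = Φ(-0.002) = 0.4991.

Power ≈ 0.499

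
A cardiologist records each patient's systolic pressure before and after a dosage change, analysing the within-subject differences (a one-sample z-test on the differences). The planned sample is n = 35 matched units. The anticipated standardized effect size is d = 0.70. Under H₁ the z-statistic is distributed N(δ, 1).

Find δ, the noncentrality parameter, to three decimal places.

δ = d·√n = 0.70 × √35 = 4.1413

δ ≈ 4.141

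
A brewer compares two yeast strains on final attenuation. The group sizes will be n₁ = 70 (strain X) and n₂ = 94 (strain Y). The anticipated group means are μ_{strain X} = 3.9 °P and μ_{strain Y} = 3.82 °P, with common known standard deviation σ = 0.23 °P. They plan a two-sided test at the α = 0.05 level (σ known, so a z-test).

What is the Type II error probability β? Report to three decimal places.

Standardized effect: d = |μ_{strain X} − μ_{strain Y}| / σ = |3.9 − 3.82| / 0.23 = 0.3478
Noncentrality parameter: δ = d / √(1/n₁ + 1/n₂) = 0.3478 / √(1/70 + 1/94) = 2.2032
Two-sided α = 0.05 → critical value z_{0.025} = 1.960.
Power = Φ(δ − 1.960) + Φ(−δ − 1.960) = Φ(0.243) + Φ(-4.163) = 0.5961 + 0.0000 = 0.5961.
Type II error: β = 1 − power = 1 − 0.5961 = 0.4039.

β ≈ 0.404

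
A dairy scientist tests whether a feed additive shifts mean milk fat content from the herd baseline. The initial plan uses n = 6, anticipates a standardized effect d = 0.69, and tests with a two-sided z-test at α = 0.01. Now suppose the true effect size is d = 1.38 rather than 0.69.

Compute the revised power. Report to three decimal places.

With d = 1.38: δ = d·√n = 1.38 × √6 = 3.3803. Critical value z_{0.005} = 2.576.
Revised power = Φ(δ − 2.576) + Φ(−δ − 2.576) = Φ(0.804) + Φ(-5.956) = 0.7894 + 0.0000 = 0.7894.

Power ≈ 0.789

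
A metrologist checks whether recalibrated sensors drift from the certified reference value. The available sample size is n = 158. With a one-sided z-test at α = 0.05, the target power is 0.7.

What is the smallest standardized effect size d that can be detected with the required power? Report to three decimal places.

d ≈ 0.173

Required noncentrality: δ = z_{0.05} + z_{0.30} = 1.645 + 0.524 = 2.169.
δ = d·√n ⇒ d = δ/√n = 2.169/√158 = 0.1726.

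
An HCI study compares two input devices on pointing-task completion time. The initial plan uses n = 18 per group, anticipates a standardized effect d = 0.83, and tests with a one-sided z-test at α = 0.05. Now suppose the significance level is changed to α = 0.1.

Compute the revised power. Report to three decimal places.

δ = d·√(n/2) = 0.83 × √(18/2) = 2.4900 (unchanged). New critical value: z_{0.1} = 1.282.
Revised power = P(Z > 1.282 − δ) = Φ(1.208) = 0.8866.

Power ≈ 0.887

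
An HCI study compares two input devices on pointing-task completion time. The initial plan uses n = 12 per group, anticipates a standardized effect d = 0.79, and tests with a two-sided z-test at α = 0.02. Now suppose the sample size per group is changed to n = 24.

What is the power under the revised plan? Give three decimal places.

With n = 24 per group: δ = d·√(n/2) = 0.79 × √(24/2) = 2.7366. Critical value z_{0.01} = 2.326.
Revised power = Φ(δ − 2.326) + Φ(−δ − 2.326) = Φ(0.410) + Φ(-5.063) = 0.6592 + 0.0000 = 0.6592.

Power ≈ 0.659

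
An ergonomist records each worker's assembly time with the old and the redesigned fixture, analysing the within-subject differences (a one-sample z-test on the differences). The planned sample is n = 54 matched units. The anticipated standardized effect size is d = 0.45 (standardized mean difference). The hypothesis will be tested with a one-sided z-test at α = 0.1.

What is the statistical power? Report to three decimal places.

Noncentrality parameter: δ = d·√n = 0.45 × √54 = 3.3068
One-sided α = 0.1 → critical value z_{0.1} = 1.282.
Power = Φ(δ − 1.282) = Φ(2.025) = 0.9786.

Power ≈ 0.979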